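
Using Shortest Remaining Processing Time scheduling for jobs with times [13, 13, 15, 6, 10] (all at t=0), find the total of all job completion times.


Since all jobs arrive at t=0, SRPT equals SPT ordering.
SPT order: [6, 10, 13, 13, 15]
Completion times:
  Job 1: p=6, C=6
  Job 2: p=10, C=16
  Job 3: p=13, C=29
  Job 4: p=13, C=42
  Job 5: p=15, C=57
Total completion time = 6 + 16 + 29 + 42 + 57 = 150

150


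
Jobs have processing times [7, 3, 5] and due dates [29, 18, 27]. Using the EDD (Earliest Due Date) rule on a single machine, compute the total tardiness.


Sort by due date (EDD order): [(3, 18), (5, 27), (7, 29)]
Compute completion times and tardiness:
  Job 1: p=3, d=18, C=3, tardiness=max(0,3-18)=0
  Job 2: p=5, d=27, C=8, tardiness=max(0,8-27)=0
  Job 3: p=7, d=29, C=15, tardiness=max(0,15-29)=0
Total tardiness = 0

0


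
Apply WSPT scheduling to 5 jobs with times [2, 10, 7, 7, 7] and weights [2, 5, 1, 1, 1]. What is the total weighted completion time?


Compute p/w ratios and sort ascending (WSPT): [(2, 2), (10, 5), (7, 1), (7, 1), (7, 1)]
Compute weighted completion times:
  Job (p=2,w=2): C=2, w*C=2*2=4
  Job (p=10,w=5): C=12, w*C=5*12=60
  Job (p=7,w=1): C=19, w*C=1*19=19
  Job (p=7,w=1): C=26, w*C=1*26=26
  Job (p=7,w=1): C=33, w*C=1*33=33
Total weighted completion time = 142

142


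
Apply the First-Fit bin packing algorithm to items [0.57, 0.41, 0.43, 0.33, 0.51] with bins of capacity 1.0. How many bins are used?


Place items sequentially using First-Fit:
  Item 0.57 -> new Bin 1
  Item 0.41 -> Bin 1 (now 0.98)
  Item 0.43 -> new Bin 2
  Item 0.33 -> Bin 2 (now 0.76)
  Item 0.51 -> new Bin 3
Total bins used = 3

3


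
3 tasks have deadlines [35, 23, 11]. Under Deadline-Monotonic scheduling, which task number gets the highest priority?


Sort tasks by relative deadline (ascending):
  Task 3: deadline = 11
  Task 2: deadline = 23
  Task 1: deadline = 35
Priority order (highest first): [3, 2, 1]
Highest priority task = 3

3


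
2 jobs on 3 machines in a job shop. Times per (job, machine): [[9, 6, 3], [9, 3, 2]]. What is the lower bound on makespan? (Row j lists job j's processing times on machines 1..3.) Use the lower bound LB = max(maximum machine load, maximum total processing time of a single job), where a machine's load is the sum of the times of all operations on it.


Machine loads:
  Machine 1: 9 + 9 = 18
  Machine 2: 6 + 3 = 9
  Machine 3: 3 + 2 = 5
Max machine load = 18
Job totals:
  Job 1: 18
  Job 2: 14
Max job total = 18
Lower bound = max(18, 18) = 18

18


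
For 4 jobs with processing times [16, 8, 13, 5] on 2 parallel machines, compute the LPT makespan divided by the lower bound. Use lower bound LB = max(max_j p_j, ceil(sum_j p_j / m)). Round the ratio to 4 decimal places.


LPT order: [16, 13, 8, 5]
Machine loads after assignment: [21, 21]
LPT makespan = 21
Lower bound = max(max_job, ceil(total/2)) = max(16, 21) = 21
Ratio = 21 / 21 = 1.0

1.0


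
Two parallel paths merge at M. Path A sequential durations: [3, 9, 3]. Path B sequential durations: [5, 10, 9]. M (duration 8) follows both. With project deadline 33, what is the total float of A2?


Forward pass: ES(A2) = sum of predecessors on chain A = 3
EF = ES + duration = 3 + 9 = 12
Backward pass: LF(M) = deadline = 33; LS(M) = 33 - 8 = 25
LF(A2) = LS(M) - sum(successors on chain A) = 25 - 3 = 22
LS = LF - duration = 22 - 9 = 13
Total float = LS - ES = 13 - 3 = 10

10


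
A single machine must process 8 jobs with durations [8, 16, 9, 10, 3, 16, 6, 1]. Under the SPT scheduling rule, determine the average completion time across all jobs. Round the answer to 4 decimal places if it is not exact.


Sort jobs by processing time (SPT order): [1, 3, 6, 8, 9, 10, 16, 16]
Compute completion times sequentially:
  Job 1: processing = 1, completes at 1
  Job 2: processing = 3, completes at 4
  Job 3: processing = 6, completes at 10
  Job 4: processing = 8, completes at 18
  Job 5: processing = 9, completes at 27
  Job 6: processing = 10, completes at 37
  Job 7: processing = 16, completes at 53
  Job 8: processing = 16, completes at 69
Sum of completion times = 219
Average completion time = 219/8 = 27.375

27.375


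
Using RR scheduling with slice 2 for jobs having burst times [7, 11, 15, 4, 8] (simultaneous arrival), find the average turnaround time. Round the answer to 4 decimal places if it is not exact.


Time quantum = 2
Execution trace:
  J1 runs 2 units, time = 2
  J2 runs 2 units, time = 4
  J3 runs 2 units, time = 6
  J4 runs 2 units, time = 8
  J5 runs 2 units, time = 10
  J1 runs 2 units, time = 12
  J2 runs 2 units, time = 14
  J3 runs 2 units, time = 16
  J4 runs 2 units, time = 18
  J5 runs 2 units, time = 20
  J1 runs 2 units, time = 22
  J2 runs 2 units, time = 24
  J3 runs 2 units, time = 26
  J5 runs 2 units, time = 28
  J1 runs 1 units, time = 29
  J2 runs 2 units, time = 31
  J3 runs 2 units, time = 33
  J5 runs 2 units, time = 35
  J2 runs 2 units, time = 37
  J3 runs 2 units, time = 39
  J2 runs 1 units, time = 40
  J3 runs 2 units, time = 42
  J3 runs 2 units, time = 44
  J3 runs 1 units, time = 45
Finish times: [29, 40, 45, 18, 35]
Average turnaround = 167/5 = 33.4

33.4


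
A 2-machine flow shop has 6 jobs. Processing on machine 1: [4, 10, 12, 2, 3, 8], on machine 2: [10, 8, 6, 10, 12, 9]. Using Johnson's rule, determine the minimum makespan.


Apply Johnson's rule:
  Group 1 (a <= b): [(4, 2, 10), (5, 3, 12), (1, 4, 10), (6, 8, 9)]
  Group 2 (a > b): [(2, 10, 8), (3, 12, 6)]
Optimal job order: [4, 5, 1, 6, 2, 3]
Schedule:
  Job 4: M1 done at 2, M2 done at 12
  Job 5: M1 done at 5, M2 done at 24
  Job 1: M1 done at 9, M2 done at 34
  Job 6: M1 done at 17, M2 done at 43
  Job 2: M1 done at 27, M2 done at 51
  Job 3: M1 done at 39, M2 done at 57
Makespan = 57

57


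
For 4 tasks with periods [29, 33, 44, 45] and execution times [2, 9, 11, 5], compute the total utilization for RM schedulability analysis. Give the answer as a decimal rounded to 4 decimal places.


Compute individual utilizations (exact fractions):
  Task 1: C/T = 2/29 (approx. 0.069)
  Task 2: C/T = 9/33 = 3/11 (approx. 0.2727)
  Task 3: C/T = 11/44 = 1/4 (approx. 0.25)
  Task 4: C/T = 5/45 = 1/9 (approx. 0.1111)
Total utilization U = 2/29 + 3/11 + 1/4 + 1/9 = 8071/11484
Rounded to 4 decimal places: U = 0.7028
RM (Liu & Layland) bound for 4 tasks = 0.756828; compare with U = 8071/11484 (approx. 0.702804)
U <= bound, so schedulable by RM sufficient condition.

0.7028


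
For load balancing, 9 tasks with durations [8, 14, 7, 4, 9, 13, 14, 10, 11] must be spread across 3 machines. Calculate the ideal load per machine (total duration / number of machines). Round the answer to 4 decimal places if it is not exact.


Total processing time = 8 + 14 + 7 + 4 + 9 + 13 + 14 + 10 + 11 = 90
Number of machines = 3
Ideal balanced load = 90 / 3 = 30.0

30.0


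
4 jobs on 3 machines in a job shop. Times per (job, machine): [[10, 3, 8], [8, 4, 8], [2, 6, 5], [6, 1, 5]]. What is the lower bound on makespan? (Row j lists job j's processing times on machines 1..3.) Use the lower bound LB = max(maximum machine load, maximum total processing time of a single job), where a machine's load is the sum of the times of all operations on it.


Machine loads:
  Machine 1: 10 + 8 + 2 + 6 = 26
  Machine 2: 3 + 4 + 6 + 1 = 14
  Machine 3: 8 + 8 + 5 + 5 = 26
Max machine load = 26
Job totals:
  Job 1: 21
  Job 2: 20
  Job 3: 13
  Job 4: 12
Max job total = 21
Lower bound = max(26, 21) = 26

26


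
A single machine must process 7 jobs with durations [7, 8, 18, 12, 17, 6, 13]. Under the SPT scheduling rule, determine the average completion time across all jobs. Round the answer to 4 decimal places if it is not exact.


Sort jobs by processing time (SPT order): [6, 7, 8, 12, 13, 17, 18]
Compute completion times sequentially:
  Job 1: processing = 6, completes at 6
  Job 2: processing = 7, completes at 13
  Job 3: processing = 8, completes at 21
  Job 4: processing = 12, completes at 33
  Job 5: processing = 13, completes at 46
  Job 6: processing = 17, completes at 63
  Job 7: processing = 18, completes at 81
Sum of completion times = 263
Average completion time = 263/7 = 37.5714

37.5714


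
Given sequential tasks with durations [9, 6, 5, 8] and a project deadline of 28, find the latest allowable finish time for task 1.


LF(activity 1) = deadline - sum of successor durations
Successors: activities 2 through 4 with durations [6, 5, 8]
Sum of successor durations = 19
LF = 28 - 19 = 9

9


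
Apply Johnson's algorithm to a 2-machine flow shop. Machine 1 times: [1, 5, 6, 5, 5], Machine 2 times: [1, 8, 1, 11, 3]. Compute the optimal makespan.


Apply Johnson's rule:
  Group 1 (a <= b): [(1, 1, 1), (2, 5, 8), (4, 5, 11)]
  Group 2 (a > b): [(5, 5, 3), (3, 6, 1)]
Optimal job order: [1, 2, 4, 5, 3]
Schedule:
  Job 1: M1 done at 1, M2 done at 2
  Job 2: M1 done at 6, M2 done at 14
  Job 4: M1 done at 11, M2 done at 25
  Job 5: M1 done at 16, M2 done at 28
  Job 3: M1 done at 22, M2 done at 29
Makespan = 29

29


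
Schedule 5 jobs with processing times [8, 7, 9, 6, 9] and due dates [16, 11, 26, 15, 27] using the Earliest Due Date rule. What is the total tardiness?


Sort by due date (EDD order): [(7, 11), (6, 15), (8, 16), (9, 26), (9, 27)]
Compute completion times and tardiness:
  Job 1: p=7, d=11, C=7, tardiness=max(0,7-11)=0
  Job 2: p=6, d=15, C=13, tardiness=max(0,13-15)=0
  Job 3: p=8, d=16, C=21, tardiness=max(0,21-16)=5
  Job 4: p=9, d=26, C=30, tardiness=max(0,30-26)=4
  Job 5: p=9, d=27, C=39, tardiness=max(0,39-27)=12
Total tardiness = 21

21


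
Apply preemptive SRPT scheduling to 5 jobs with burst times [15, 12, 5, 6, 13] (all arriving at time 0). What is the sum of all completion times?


Since all jobs arrive at t=0, SRPT equals SPT ordering.
SPT order: [5, 6, 12, 13, 15]
Completion times:
  Job 1: p=5, C=5
  Job 2: p=6, C=11
  Job 3: p=12, C=23
  Job 4: p=13, C=36
  Job 5: p=15, C=51
Total completion time = 5 + 11 + 23 + 36 + 51 = 126

126


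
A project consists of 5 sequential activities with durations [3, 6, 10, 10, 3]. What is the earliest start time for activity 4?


Activity 4 starts after activities 1 through 3 complete.
Predecessor durations: [3, 6, 10]
ES = 3 + 6 + 10 = 19

19


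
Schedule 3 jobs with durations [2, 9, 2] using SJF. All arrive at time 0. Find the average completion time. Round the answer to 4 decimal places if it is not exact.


SJF order (ascending): [2, 2, 9]
Completion times:
  Job 1: burst=2, C=2
  Job 2: burst=2, C=4
  Job 3: burst=9, C=13
Average completion = 19/3 = 6.3333

6.3333


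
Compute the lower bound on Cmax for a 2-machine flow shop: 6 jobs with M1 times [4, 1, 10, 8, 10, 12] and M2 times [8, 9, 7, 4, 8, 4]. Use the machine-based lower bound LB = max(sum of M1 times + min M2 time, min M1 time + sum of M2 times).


LB1 = sum(M1 times) + min(M2 times) = 45 + 4 = 49
LB2 = min(M1 times) + sum(M2 times) = 1 + 40 = 41
Lower bound = max(LB1, LB2) = max(49, 41) = 49

49


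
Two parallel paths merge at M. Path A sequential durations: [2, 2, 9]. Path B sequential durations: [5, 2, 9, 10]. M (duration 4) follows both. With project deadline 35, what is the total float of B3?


Forward pass: ES(B3) = sum of predecessors on chain B = 7
EF = ES + duration = 7 + 9 = 16
Backward pass: LF(M) = deadline = 35; LS(M) = 35 - 4 = 31
LF(B3) = LS(M) - sum(successors on chain B) = 31 - 10 = 21
LS = LF - duration = 21 - 9 = 12
Total float = LS - ES = 12 - 7 = 5

5


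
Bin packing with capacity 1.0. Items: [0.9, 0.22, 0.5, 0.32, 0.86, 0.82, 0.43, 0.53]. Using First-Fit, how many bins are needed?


Place items sequentially using First-Fit:
  Item 0.9 -> new Bin 1
  Item 0.22 -> new Bin 2
  Item 0.5 -> Bin 2 (now 0.72)
  Item 0.32 -> new Bin 3
  Item 0.86 -> new Bin 4
  Item 0.82 -> new Bin 5
  Item 0.43 -> Bin 3 (now 0.75)
  Item 0.53 -> new Bin 6
Total bins used = 6

6


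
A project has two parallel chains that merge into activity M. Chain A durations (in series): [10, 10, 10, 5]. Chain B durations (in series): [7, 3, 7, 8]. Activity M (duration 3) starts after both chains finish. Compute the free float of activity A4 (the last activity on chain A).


ES(A4) = sum of predecessors on chain A = 30
EF(A4) = ES + duration = 30 + 5 = 35
Successor of A4 is M. ES(M) = max(sum(A), sum(B)) = max(35, 25) = 35
Free float = ES(successor) - EF(current) = 35 - 35 = 0

0


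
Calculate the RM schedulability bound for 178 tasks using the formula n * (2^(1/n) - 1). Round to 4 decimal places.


Compute 2^(1/178) = 1.0039016771
Subtract 1: 1.0039016771 - 1 = 0.0039016771
Multiply by n: 178 * 0.0039016771 = 0.6944985238
Round to 4 dp: 0.6945

0.6945


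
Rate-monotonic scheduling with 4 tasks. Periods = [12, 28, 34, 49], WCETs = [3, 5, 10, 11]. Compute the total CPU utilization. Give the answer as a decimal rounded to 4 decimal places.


Compute individual utilizations (exact fractions):
  Task 1: C/T = 3/12 = 1/4 (approx. 0.25)
  Task 2: C/T = 5/28 (approx. 0.1786)
  Task 3: C/T = 10/34 = 5/17 (approx. 0.2941)
  Task 4: C/T = 11/49 (approx. 0.2245)
Total utilization U = 1/4 + 5/28 + 5/17 + 11/49 = 789/833
Rounded to 4 decimal places: U = 0.9472
RM (Liu & Layland) bound for 4 tasks = 0.756828; compare with U = 789/833 (approx. 0.947179)
bound < U <= 1, so the RM sufficient condition is not met (inconclusive; an exact test such as response-time analysis is needed).

0.9472


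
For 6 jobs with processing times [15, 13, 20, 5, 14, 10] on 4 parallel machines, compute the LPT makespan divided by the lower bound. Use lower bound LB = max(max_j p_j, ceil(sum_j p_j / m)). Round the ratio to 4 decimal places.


LPT order: [20, 15, 14, 13, 10, 5]
Machine loads after assignment: [20, 15, 19, 23]
LPT makespan = 23
Lower bound = max(max_job, ceil(total/4)) = max(20, 20) = 20
Ratio = 23 / 20 = 1.15

1.15


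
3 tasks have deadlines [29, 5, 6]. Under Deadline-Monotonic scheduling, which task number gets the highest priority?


Sort tasks by relative deadline (ascending):
  Task 2: deadline = 5
  Task 3: deadline = 6
  Task 1: deadline = 29
Priority order (highest first): [2, 3, 1]
Highest priority task = 2

2


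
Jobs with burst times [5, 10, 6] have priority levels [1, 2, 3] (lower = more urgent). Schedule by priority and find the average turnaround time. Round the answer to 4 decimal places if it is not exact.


Sort by priority (ascending = highest first):
Order: [(1, 5), (2, 10), (3, 6)]
Completion times:
  Priority 1, burst=5, C=5
  Priority 2, burst=10, C=15
  Priority 3, burst=6, C=21
Average turnaround = 41/3 = 13.6667

13.6667


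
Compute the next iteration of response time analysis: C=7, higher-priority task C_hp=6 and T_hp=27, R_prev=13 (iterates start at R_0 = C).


R_next = C + ceil(R_prev / T_hp) * C_hp
ceil(13 / 27) = ceil(0.4815) = 1
Interference = 1 * 6 = 6
R_next = 7 + 6 = 13
R_next = R_prev, so the iteration has converged (response time = 13).

13


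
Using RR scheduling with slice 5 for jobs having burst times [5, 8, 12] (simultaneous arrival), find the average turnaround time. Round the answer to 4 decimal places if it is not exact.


Time quantum = 5
Execution trace:
  J1 runs 5 units, time = 5
  J2 runs 5 units, time = 10
  J3 runs 5 units, time = 15
  J2 runs 3 units, time = 18
  J3 runs 5 units, time = 23
  J3 runs 2 units, time = 25
Finish times: [5, 18, 25]
Average turnaround = 48/3 = 16.0

16.0


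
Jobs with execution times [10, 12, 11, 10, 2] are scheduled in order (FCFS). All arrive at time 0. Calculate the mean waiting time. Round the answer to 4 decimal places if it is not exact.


FCFS order (as given): [10, 12, 11, 10, 2]
Waiting times:
  Job 1: wait = 0
  Job 2: wait = 10
  Job 3: wait = 22
  Job 4: wait = 33
  Job 5: wait = 43
Sum of waiting times = 108
Average waiting time = 108/5 = 21.6

21.6


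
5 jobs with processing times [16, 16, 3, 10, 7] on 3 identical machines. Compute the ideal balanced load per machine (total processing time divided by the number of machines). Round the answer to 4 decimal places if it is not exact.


Total processing time = 16 + 16 + 3 + 10 + 7 = 52
Number of machines = 3
Ideal balanced load = 52 / 3 = 17.3333

17.3333


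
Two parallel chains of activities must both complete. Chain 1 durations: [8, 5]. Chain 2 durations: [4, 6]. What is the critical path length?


Path A total = 8 + 5 = 13
Path B total = 4 + 6 = 10
Critical path = longest path = max(13, 10) = 13

13


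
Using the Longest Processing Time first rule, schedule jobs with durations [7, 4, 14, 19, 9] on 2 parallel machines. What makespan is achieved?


Sort jobs in decreasing order (LPT): [19, 14, 9, 7, 4]
Assign each job to the least loaded machine:
  Machine 1: jobs [19, 7], load = 26
  Machine 2: jobs [14, 9, 4], load = 27
Makespan = max load = 27

27


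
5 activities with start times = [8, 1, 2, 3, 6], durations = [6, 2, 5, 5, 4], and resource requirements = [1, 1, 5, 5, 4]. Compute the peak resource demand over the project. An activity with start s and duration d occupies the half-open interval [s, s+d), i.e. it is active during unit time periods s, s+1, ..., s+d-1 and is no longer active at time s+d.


Each activity i is active on [start_i, start_i + duration_i).
Compute total resource usage per time slot:
  t=0: active resources = [], total = 0
  t=1: active resources = [1], total = 1
  t=2: active resources = [1, 5], total = 6
  t=3: active resources = [5, 5], total = 10
  t=4: active resources = [5, 5], total = 10
  t=5: active resources = [5, 5], total = 10
  t=6: active resources = [5, 5, 4], total = 14
  t=7: active resources = [5, 4], total = 9
  t=8: active resources = [1, 4], total = 5
  t=9: active resources = [1, 4], total = 5
  t=10: active resources = [1], total = 1
  t=11: active resources = [1], total = 1
  t=12: active resources = [1], total = 1
  t=13: active resources = [1], total = 1
Peak resource demand = 14

14


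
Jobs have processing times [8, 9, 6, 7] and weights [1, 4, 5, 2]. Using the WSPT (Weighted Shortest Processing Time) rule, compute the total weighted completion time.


Compute p/w ratios and sort ascending (WSPT): [(6, 5), (9, 4), (7, 2), (8, 1)]
Compute weighted completion times:
  Job (p=6,w=5): C=6, w*C=5*6=30
  Job (p=9,w=4): C=15, w*C=4*15=60
  Job (p=7,w=2): C=22, w*C=2*22=44
  Job (p=8,w=1): C=30, w*C=1*30=30
Total weighted completion time = 164

164


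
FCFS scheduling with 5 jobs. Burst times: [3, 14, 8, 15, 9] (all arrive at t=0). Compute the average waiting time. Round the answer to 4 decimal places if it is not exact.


FCFS order (as given): [3, 14, 8, 15, 9]
Waiting times:
  Job 1: wait = 0
  Job 2: wait = 3
  Job 3: wait = 17
  Job 4: wait = 25
  Job 5: wait = 40
Sum of waiting times = 85
Average waiting time = 85/5 = 17.0

17.0


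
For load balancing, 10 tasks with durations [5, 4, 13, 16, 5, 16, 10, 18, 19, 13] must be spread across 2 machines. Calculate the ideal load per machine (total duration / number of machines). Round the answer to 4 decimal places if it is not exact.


Total processing time = 5 + 4 + 13 + 16 + 5 + 16 + 10 + 18 + 19 + 13 = 119
Number of machines = 2
Ideal balanced load = 119 / 2 = 59.5

59.5


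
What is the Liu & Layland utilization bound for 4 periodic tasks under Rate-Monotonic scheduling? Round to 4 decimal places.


Compute 2^(1/4) = 1.1892071150
Subtract 1: 1.1892071150 - 1 = 0.1892071150
Multiply by n: 4 * 0.1892071150 = 0.7568284600
Round to 4 dp: 0.7568

0.7568


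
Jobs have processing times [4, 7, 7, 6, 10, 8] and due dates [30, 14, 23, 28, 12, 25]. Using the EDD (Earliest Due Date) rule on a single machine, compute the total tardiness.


Sort by due date (EDD order): [(10, 12), (7, 14), (7, 23), (8, 25), (6, 28), (4, 30)]
Compute completion times and tardiness:
  Job 1: p=10, d=12, C=10, tardiness=max(0,10-12)=0
  Job 2: p=7, d=14, C=17, tardiness=max(0,17-14)=3
  Job 3: p=7, d=23, C=24, tardiness=max(0,24-23)=1
  Job 4: p=8, d=25, C=32, tardiness=max(0,32-25)=7
  Job 5: p=6, d=28, C=38, tardiness=max(0,38-28)=10
  Job 6: p=4, d=30, C=42, tardiness=max(0,42-30)=12
Total tardiness = 33

33


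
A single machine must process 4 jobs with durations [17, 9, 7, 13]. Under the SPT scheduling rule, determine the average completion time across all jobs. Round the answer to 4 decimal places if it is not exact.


Sort jobs by processing time (SPT order): [7, 9, 13, 17]
Compute completion times sequentially:
  Job 1: processing = 7, completes at 7
  Job 2: processing = 9, completes at 16
  Job 3: processing = 13, completes at 29
  Job 4: processing = 17, completes at 46
Sum of completion times = 98
Average completion time = 98/4 = 24.5

24.5


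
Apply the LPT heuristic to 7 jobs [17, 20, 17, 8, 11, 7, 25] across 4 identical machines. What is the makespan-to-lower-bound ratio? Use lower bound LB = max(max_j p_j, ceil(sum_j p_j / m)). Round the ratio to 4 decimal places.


LPT order: [25, 20, 17, 17, 11, 8, 7]
Machine loads after assignment: [25, 27, 28, 25]
LPT makespan = 28
Lower bound = max(max_job, ceil(total/4)) = max(25, 27) = 27
Ratio = 28 / 27 = 1.037

1.037


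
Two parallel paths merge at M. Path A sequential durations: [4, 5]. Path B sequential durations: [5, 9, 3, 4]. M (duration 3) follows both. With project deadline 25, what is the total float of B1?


Forward pass: ES(B1) = sum of predecessors on chain B = 0
EF = ES + duration = 0 + 5 = 5
Backward pass: LF(M) = deadline = 25; LS(M) = 25 - 3 = 22
LF(B1) = LS(M) - sum(successors on chain B) = 22 - 16 = 6
LS = LF - duration = 6 - 5 = 1
Total float = LS - ES = 1 - 0 = 1

1


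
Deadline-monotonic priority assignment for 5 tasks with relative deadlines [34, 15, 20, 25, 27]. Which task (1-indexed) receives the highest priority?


Sort tasks by relative deadline (ascending):
  Task 2: deadline = 15
  Task 3: deadline = 20
  Task 4: deadline = 25
  Task 5: deadline = 27
  Task 1: deadline = 34
Priority order (highest first): [2, 3, 4, 5, 1]
Highest priority task = 2

2


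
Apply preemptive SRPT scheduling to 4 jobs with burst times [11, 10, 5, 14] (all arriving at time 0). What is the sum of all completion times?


Since all jobs arrive at t=0, SRPT equals SPT ordering.
SPT order: [5, 10, 11, 14]
Completion times:
  Job 1: p=5, C=5
  Job 2: p=10, C=15
  Job 3: p=11, C=26
  Job 4: p=14, C=40
Total completion time = 5 + 15 + 26 + 40 = 86

86


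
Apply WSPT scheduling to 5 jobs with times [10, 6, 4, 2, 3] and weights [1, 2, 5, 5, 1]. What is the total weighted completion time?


Compute p/w ratios and sort ascending (WSPT): [(2, 5), (4, 5), (6, 2), (3, 1), (10, 1)]
Compute weighted completion times:
  Job (p=2,w=5): C=2, w*C=5*2=10
  Job (p=4,w=5): C=6, w*C=5*6=30
  Job (p=6,w=2): C=12, w*C=2*12=24
  Job (p=3,w=1): C=15, w*C=1*15=15
  Job (p=10,w=1): C=25, w*C=1*25=25
Total weighted completion time = 104

104


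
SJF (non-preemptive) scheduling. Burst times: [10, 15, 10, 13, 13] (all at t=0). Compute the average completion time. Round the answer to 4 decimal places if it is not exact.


SJF order (ascending): [10, 10, 13, 13, 15]
Completion times:
  Job 1: burst=10, C=10
  Job 2: burst=10, C=20
  Job 3: burst=13, C=33
  Job 4: burst=13, C=46
  Job 5: burst=15, C=61
Average completion = 170/5 = 34.0

34.0


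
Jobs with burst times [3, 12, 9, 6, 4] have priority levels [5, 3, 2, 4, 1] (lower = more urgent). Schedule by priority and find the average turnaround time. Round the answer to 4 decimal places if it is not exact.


Sort by priority (ascending = highest first):
Order: [(1, 4), (2, 9), (3, 12), (4, 6), (5, 3)]
Completion times:
  Priority 1, burst=4, C=4
  Priority 2, burst=9, C=13
  Priority 3, burst=12, C=25
  Priority 4, burst=6, C=31
  Priority 5, burst=3, C=34
Average turnaround = 107/5 = 21.4

21.4


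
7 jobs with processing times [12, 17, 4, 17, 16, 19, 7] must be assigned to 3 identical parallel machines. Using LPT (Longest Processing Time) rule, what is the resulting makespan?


Sort jobs in decreasing order (LPT): [19, 17, 17, 16, 12, 7, 4]
Assign each job to the least loaded machine:
  Machine 1: jobs [19, 7, 4], load = 30
  Machine 2: jobs [17, 16], load = 33
  Machine 3: jobs [17, 12], load = 29
Makespan = max load = 33

33


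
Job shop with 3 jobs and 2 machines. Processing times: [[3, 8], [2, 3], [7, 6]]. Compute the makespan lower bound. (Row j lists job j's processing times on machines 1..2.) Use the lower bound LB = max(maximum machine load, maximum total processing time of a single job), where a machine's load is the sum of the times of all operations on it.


Machine loads:
  Machine 1: 3 + 2 + 7 = 12
  Machine 2: 8 + 3 + 6 = 17
Max machine load = 17
Job totals:
  Job 1: 11
  Job 2: 5
  Job 3: 13
Max job total = 13
Lower bound = max(17, 13) = 17

17


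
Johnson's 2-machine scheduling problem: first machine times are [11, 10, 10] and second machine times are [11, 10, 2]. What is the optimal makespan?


Apply Johnson's rule:
  Group 1 (a <= b): [(2, 10, 10), (1, 11, 11)]
  Group 2 (a > b): [(3, 10, 2)]
Optimal job order: [2, 1, 3]
Schedule:
  Job 2: M1 done at 10, M2 done at 20
  Job 1: M1 done at 21, M2 done at 32
  Job 3: M1 done at 31, M2 done at 34
Makespan = 34

34


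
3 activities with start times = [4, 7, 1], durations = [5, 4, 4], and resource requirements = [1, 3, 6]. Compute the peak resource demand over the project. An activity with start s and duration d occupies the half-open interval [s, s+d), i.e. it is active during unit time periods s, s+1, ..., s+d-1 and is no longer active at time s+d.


Each activity i is active on [start_i, start_i + duration_i).
Compute total resource usage per time slot:
  t=0: active resources = [], total = 0
  t=1: active resources = [6], total = 6
  t=2: active resources = [6], total = 6
  t=3: active resources = [6], total = 6
  t=4: active resources = [1, 6], total = 7
  t=5: active resources = [1], total = 1
  t=6: active resources = [1], total = 1
  t=7: active resources = [1, 3], total = 4
  t=8: active resources = [1, 3], total = 4
  t=9: active resources = [3], total = 3
  t=10: active resources = [3], total = 3
Peak resource demand = 7

7


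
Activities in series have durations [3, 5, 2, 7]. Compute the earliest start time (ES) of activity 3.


Activity 3 starts after activities 1 through 2 complete.
Predecessor durations: [3, 5]
ES = 3 + 5 = 8

8


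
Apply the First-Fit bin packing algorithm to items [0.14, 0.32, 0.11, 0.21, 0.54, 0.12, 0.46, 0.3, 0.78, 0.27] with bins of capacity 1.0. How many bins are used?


Place items sequentially using First-Fit:
  Item 0.14 -> new Bin 1
  Item 0.32 -> Bin 1 (now 0.46)
  Item 0.11 -> Bin 1 (now 0.57)
  Item 0.21 -> Bin 1 (now 0.78)
  Item 0.54 -> new Bin 2
  Item 0.12 -> Bin 1 (now 0.9)
  Item 0.46 -> Bin 2 (now 1.0)
  Item 0.3 -> new Bin 3
  Item 0.78 -> new Bin 4
  Item 0.27 -> Bin 3 (now 0.57)
Total bins used = 4

4


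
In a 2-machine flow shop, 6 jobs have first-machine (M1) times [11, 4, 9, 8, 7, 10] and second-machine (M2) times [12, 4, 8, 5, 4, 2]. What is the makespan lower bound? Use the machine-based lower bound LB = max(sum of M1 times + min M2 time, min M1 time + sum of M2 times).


LB1 = sum(M1 times) + min(M2 times) = 49 + 2 = 51
LB2 = min(M1 times) + sum(M2 times) = 4 + 35 = 39
Lower bound = max(LB1, LB2) = max(51, 39) = 51

51


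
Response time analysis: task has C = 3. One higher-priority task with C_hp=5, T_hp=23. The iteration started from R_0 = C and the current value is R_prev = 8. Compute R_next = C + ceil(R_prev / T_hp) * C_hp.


R_next = C + ceil(R_prev / T_hp) * C_hp
ceil(8 / 23) = ceil(0.3478) = 1
Interference = 1 * 5 = 5
R_next = 3 + 5 = 8
R_next = R_prev, so the iteration has converged (response time = 8).

8


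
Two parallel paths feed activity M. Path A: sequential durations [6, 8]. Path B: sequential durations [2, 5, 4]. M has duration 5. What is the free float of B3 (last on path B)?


ES(B3) = sum of predecessors on chain B = 7
EF(B3) = ES + duration = 7 + 4 = 11
Successor of B3 is M. ES(M) = max(sum(A), sum(B)) = max(14, 11) = 14
Free float = ES(successor) - EF(current) = 14 - 11 = 3

3


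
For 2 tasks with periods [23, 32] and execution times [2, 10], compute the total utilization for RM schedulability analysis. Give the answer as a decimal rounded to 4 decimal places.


Compute individual utilizations (exact fractions):
  Task 1: C/T = 2/23 (approx. 0.087)
  Task 2: C/T = 10/32 = 5/16 (approx. 0.3125)
Total utilization U = 2/23 + 5/16 = 147/368
Rounded to 4 decimal places: U = 0.3995
RM (Liu & Layland) bound for 2 tasks = 0.828427; compare with U = 147/368 (approx. 0.399457)
U <= bound, so schedulable by RM sufficient condition.

0.3995


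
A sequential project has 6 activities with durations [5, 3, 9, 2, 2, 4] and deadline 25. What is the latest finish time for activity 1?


LF(activity 1) = deadline - sum of successor durations
Successors: activities 2 through 6 with durations [3, 9, 2, 2, 4]
Sum of successor durations = 20
LF = 25 - 20 = 5

5


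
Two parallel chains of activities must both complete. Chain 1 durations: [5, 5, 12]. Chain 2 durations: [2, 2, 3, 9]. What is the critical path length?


Path A total = 5 + 5 + 12 = 22
Path B total = 2 + 2 + 3 + 9 = 16
Critical path = longest path = max(22, 16) = 22

22


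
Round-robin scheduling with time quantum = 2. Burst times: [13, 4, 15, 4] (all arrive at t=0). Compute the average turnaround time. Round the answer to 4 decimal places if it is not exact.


Time quantum = 2
Execution trace:
  J1 runs 2 units, time = 2
  J2 runs 2 units, time = 4
  J3 runs 2 units, time = 6
  J4 runs 2 units, time = 8
  J1 runs 2 units, time = 10
  J2 runs 2 units, time = 12
  J3 runs 2 units, time = 14
  J4 runs 2 units, time = 16
  J1 runs 2 units, time = 18
  J3 runs 2 units, time = 20
  J1 runs 2 units, time = 22
  J3 runs 2 units, time = 24
  J1 runs 2 units, time = 26
  J3 runs 2 units, time = 28
  J1 runs 2 units, time = 30
  J3 runs 2 units, time = 32
  J1 runs 1 units, time = 33
  J3 runs 2 units, time = 35
  J3 runs 1 units, time = 36
Finish times: [33, 12, 36, 16]
Average turnaround = 97/4 = 24.25

24.25


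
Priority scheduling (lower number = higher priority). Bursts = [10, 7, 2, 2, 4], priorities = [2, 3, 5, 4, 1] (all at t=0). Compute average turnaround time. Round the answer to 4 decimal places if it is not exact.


Sort by priority (ascending = highest first):
Order: [(1, 4), (2, 10), (3, 7), (4, 2), (5, 2)]
Completion times:
  Priority 1, burst=4, C=4
  Priority 2, burst=10, C=14
  Priority 3, burst=7, C=21
  Priority 4, burst=2, C=23
  Priority 5, burst=2, C=25
Average turnaround = 87/5 = 17.4

17.4


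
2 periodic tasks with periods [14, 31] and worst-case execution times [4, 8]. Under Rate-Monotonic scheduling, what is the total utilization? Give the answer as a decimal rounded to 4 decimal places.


Compute individual utilizations (exact fractions):
  Task 1: C/T = 4/14 = 2/7 (approx. 0.2857)
  Task 2: C/T = 8/31 (approx. 0.2581)
Total utilization U = 2/7 + 8/31 = 118/217
Rounded to 4 decimal places: U = 0.5438
RM (Liu & Layland) bound for 2 tasks = 0.828427; compare with U = 118/217 (approx. 0.543779)
U <= bound, so schedulable by RM sufficient condition.

0.5438


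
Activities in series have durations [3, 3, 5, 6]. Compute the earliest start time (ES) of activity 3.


Activity 3 starts after activities 1 through 2 complete.
Predecessor durations: [3, 3]
ES = 3 + 3 = 6

6


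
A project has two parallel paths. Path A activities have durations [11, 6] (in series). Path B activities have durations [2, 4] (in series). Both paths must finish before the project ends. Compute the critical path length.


Path A total = 11 + 6 = 17
Path B total = 2 + 4 = 6
Critical path = longest path = max(17, 6) = 17

17


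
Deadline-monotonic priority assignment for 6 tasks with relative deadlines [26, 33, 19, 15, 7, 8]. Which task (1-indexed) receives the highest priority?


Sort tasks by relative deadline (ascending):
  Task 5: deadline = 7
  Task 6: deadline = 8
  Task 4: deadline = 15
  Task 3: deadline = 19
  Task 1: deadline = 26
  Task 2: deadline = 33
Priority order (highest first): [5, 6, 4, 3, 1, 2]
Highest priority task = 5

5


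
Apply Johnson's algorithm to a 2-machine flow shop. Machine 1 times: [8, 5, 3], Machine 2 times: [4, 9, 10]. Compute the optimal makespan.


Apply Johnson's rule:
  Group 1 (a <= b): [(3, 3, 10), (2, 5, 9)]
  Group 2 (a > b): [(1, 8, 4)]
Optimal job order: [3, 2, 1]
Schedule:
  Job 3: M1 done at 3, M2 done at 13
  Job 2: M1 done at 8, M2 done at 22
  Job 1: M1 done at 16, M2 done at 26
Makespan = 26

26


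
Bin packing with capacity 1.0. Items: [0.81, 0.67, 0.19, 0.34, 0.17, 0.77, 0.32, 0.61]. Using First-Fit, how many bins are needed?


Place items sequentially using First-Fit:
  Item 0.81 -> new Bin 1
  Item 0.67 -> new Bin 2
  Item 0.19 -> Bin 1 (now 1.0)
  Item 0.34 -> new Bin 3
  Item 0.17 -> Bin 2 (now 0.84)
  Item 0.77 -> new Bin 4
  Item 0.32 -> Bin 3 (now 0.66)
  Item 0.61 -> new Bin 5
Total bins used = 5

5


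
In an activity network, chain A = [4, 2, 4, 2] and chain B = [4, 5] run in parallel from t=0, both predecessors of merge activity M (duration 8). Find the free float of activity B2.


ES(B2) = sum of predecessors on chain B = 4
EF(B2) = ES + duration = 4 + 5 = 9
Successor of B2 is M. ES(M) = max(sum(A), sum(B)) = max(12, 9) = 12
Free float = ES(successor) - EF(current) = 12 - 9 = 3

3


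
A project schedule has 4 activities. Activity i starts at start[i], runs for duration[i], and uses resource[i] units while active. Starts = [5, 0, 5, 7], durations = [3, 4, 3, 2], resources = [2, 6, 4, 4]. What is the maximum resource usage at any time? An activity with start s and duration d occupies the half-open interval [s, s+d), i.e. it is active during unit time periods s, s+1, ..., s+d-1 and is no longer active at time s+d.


Each activity i is active on [start_i, start_i + duration_i).
Compute total resource usage per time slot:
  t=0: active resources = [6], total = 6
  t=1: active resources = [6], total = 6
  t=2: active resources = [6], total = 6
  t=3: active resources = [6], total = 6
  t=4: active resources = [], total = 0
  t=5: active resources = [2, 4], total = 6
  t=6: active resources = [2, 4], total = 6
  t=7: active resources = [2, 4, 4], total = 10
  t=8: active resources = [4], total = 4
Peak resource demand = 10

10


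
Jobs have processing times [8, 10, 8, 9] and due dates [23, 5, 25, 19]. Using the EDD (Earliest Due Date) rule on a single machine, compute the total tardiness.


Sort by due date (EDD order): [(10, 5), (9, 19), (8, 23), (8, 25)]
Compute completion times and tardiness:
  Job 1: p=10, d=5, C=10, tardiness=max(0,10-5)=5
  Job 2: p=9, d=19, C=19, tardiness=max(0,19-19)=0
  Job 3: p=8, d=23, C=27, tardiness=max(0,27-23)=4
  Job 4: p=8, d=25, C=35, tardiness=max(0,35-25)=10
Total tardiness = 19

19


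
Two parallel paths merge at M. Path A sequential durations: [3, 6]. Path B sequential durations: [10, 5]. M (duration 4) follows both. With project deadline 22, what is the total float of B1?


Forward pass: ES(B1) = sum of predecessors on chain B = 0
EF = ES + duration = 0 + 10 = 10
Backward pass: LF(M) = deadline = 22; LS(M) = 22 - 4 = 18
LF(B1) = LS(M) - sum(successors on chain B) = 18 - 5 = 13
LS = LF - duration = 13 - 10 = 3
Total float = LS - ES = 3 - 0 = 3

3


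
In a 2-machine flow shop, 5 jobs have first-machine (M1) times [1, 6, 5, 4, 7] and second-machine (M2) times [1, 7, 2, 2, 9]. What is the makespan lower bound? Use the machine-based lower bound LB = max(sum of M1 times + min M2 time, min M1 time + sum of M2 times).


LB1 = sum(M1 times) + min(M2 times) = 23 + 1 = 24
LB2 = min(M1 times) + sum(M2 times) = 1 + 21 = 22
Lower bound = max(LB1, LB2) = max(24, 22) = 24

24


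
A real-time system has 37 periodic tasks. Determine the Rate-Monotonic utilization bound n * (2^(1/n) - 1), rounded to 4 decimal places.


Compute 2^(1/37) = 1.0189102844
Subtract 1: 1.0189102844 - 1 = 0.0189102844
Multiply by n: 37 * 0.0189102844 = 0.6996805228
Round to 4 dp: 0.6997

0.6997


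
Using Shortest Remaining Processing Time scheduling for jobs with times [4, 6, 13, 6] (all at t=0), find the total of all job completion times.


Since all jobs arrive at t=0, SRPT equals SPT ordering.
SPT order: [4, 6, 6, 13]
Completion times:
  Job 1: p=4, C=4
  Job 2: p=6, C=10
  Job 3: p=6, C=16
  Job 4: p=13, C=29
Total completion time = 4 + 10 + 16 + 29 = 59

59


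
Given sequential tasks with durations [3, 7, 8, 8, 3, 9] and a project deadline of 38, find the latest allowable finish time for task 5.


LF(activity 5) = deadline - sum of successor durations
Successors: activities 6 through 6 with durations [9]
Sum of successor durations = 9
LF = 38 - 9 = 29

29


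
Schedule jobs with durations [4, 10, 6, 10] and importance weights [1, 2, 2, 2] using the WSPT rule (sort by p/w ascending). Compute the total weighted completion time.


Compute p/w ratios and sort ascending (WSPT): [(6, 2), (4, 1), (10, 2), (10, 2)]
Compute weighted completion times:
  Job (p=6,w=2): C=6, w*C=2*6=12
  Job (p=4,w=1): C=10, w*C=1*10=10
  Job (p=10,w=2): C=20, w*C=2*20=40
  Job (p=10,w=2): C=30, w*C=2*30=60
Total weighted completion time = 122

122


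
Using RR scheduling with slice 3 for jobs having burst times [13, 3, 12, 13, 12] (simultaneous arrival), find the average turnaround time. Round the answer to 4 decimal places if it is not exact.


Time quantum = 3
Execution trace:
  J1 runs 3 units, time = 3
  J2 runs 3 units, time = 6
  J3 runs 3 units, time = 9
  J4 runs 3 units, time = 12
  J5 runs 3 units, time = 15
  J1 runs 3 units, time = 18
  J3 runs 3 units, time = 21
  J4 runs 3 units, time = 24
  J5 runs 3 units, time = 27
  J1 runs 3 units, time = 30
  J3 runs 3 units, time = 33
  J4 runs 3 units, time = 36
  J5 runs 3 units, time = 39
  J1 runs 3 units, time = 42
  J3 runs 3 units, time = 45
  J4 runs 3 units, time = 48
  J5 runs 3 units, time = 51
  J1 runs 1 units, time = 52
  J4 runs 1 units, time = 53
Finish times: [52, 6, 45, 53, 51]
Average turnaround = 207/5 = 41.4

41.4


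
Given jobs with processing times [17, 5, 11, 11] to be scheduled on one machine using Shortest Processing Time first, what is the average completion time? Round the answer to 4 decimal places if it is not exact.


Sort jobs by processing time (SPT order): [5, 11, 11, 17]
Compute completion times sequentially:
  Job 1: processing = 5, completes at 5
  Job 2: processing = 11, completes at 16
  Job 3: processing = 11, completes at 27
  Job 4: processing = 17, completes at 44
Sum of completion times = 92
Average completion time = 92/4 = 23.0

23.0


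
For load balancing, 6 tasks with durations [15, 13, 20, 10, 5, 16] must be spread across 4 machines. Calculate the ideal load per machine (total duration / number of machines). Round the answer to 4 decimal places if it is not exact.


Total processing time = 15 + 13 + 20 + 10 + 5 + 16 = 79
Number of machines = 4
Ideal balanced load = 79 / 4 = 19.75

19.75


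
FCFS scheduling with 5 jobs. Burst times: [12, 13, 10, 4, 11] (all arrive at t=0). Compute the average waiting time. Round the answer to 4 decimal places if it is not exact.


FCFS order (as given): [12, 13, 10, 4, 11]
Waiting times:
  Job 1: wait = 0
  Job 2: wait = 12
  Job 3: wait = 25
  Job 4: wait = 35
  Job 5: wait = 39
Sum of waiting times = 111
Average waiting time = 111/5 = 22.2

22.2


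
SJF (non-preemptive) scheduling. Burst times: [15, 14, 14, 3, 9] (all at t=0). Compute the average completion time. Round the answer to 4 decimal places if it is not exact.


SJF order (ascending): [3, 9, 14, 14, 15]
Completion times:
  Job 1: burst=3, C=3
  Job 2: burst=9, C=12
  Job 3: burst=14, C=26
  Job 4: burst=14, C=40
  Job 5: burst=15, C=55
Average completion = 136/5 = 27.2

27.2


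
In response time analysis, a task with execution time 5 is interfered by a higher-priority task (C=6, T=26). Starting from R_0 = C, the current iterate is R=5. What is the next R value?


R_next = C + ceil(R_prev / T_hp) * C_hp
ceil(5 / 26) = ceil(0.1923) = 1
Interference = 1 * 6 = 6
R_next = 5 + 6 = 11

11
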